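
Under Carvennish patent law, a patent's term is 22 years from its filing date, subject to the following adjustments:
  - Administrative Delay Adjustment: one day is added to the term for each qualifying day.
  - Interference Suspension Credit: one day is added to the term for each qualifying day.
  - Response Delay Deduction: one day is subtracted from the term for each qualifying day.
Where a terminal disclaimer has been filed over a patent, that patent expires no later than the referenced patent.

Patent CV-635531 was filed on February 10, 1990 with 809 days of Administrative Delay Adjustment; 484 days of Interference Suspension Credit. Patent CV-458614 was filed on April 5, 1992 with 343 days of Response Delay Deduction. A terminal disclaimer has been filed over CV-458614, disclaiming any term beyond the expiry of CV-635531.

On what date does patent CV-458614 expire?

Natural term of CV-458614:
  Base: filing + 22 years → 5 April 2014.
  Response Delay Deduction: −343 days → 27 April 2013.
Expiry of referenced patent CV-635531:
  Base: filing + 22 years → 10 February 2012.
  Administrative Delay Adjustment: +809 days → 29 April 2014.
  Interference Suspension Credit: +484 days → 26 August 2015.
Terminal disclaimer: CV-458614 expires on the earlier of 27 April 2013 and 26 August 2015.

2013-04-27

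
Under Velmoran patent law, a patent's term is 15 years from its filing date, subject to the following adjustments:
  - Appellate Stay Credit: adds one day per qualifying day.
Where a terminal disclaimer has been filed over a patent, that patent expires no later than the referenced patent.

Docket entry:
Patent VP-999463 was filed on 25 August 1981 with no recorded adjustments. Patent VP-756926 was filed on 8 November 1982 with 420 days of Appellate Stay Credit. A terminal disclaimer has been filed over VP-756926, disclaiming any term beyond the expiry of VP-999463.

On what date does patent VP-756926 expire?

Natural term of VP-756926:
  Base: filing + 15 years → 8 November 1997.
  Appellate Stay Credit: +420 days → 2 January 1999.
Expiry of referenced patent VP-999463:
  Base: filing + 15 years → 25 August 1996.
Terminal disclaimer: VP-756926 expires on the earlier of 2 January 1999 and 25 August 1996.

1996-08-25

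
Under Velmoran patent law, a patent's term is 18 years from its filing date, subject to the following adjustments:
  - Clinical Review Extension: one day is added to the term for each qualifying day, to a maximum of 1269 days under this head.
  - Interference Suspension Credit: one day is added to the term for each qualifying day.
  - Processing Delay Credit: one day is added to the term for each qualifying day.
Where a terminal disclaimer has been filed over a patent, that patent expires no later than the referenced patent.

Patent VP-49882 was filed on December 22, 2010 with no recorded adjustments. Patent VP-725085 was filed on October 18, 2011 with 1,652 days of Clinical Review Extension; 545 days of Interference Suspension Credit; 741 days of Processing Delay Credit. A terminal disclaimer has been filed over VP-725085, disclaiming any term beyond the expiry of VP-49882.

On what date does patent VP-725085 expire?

Natural term of VP-725085:
  Base: filing + 18 years → 18 October 2029.
  Clinical Review Extension: 1652 days claimed exceeds the 1269-day cap, so +1269 days → 9 April 2033.
  Interference Suspension Credit: +545 days → 6 October 2034.
  Processing Delay Credit: +741 days → 16 October 2036.
Expiry of referenced patent VP-49882:
  Base: filing + 18 years → 22 December 2028.
Terminal disclaimer: VP-725085 expires on the earlier of 16 October 2036 and 22 December 2028.

December 22, 2028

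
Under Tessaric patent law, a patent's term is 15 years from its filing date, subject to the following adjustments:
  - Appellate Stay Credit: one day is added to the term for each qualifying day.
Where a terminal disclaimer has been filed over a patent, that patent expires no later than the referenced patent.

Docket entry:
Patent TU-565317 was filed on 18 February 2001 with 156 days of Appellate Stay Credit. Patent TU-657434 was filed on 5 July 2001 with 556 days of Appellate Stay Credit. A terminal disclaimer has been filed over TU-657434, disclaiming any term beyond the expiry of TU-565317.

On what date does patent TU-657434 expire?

Natural term of TU-657434:
  Base: filing + 15 years → 5 July 2016.
  Appellate Stay Credit: +556 days → 12 January 2018.
Expiry of referenced patent TU-565317:
  Base: filing + 15 years → 18 February 2016.
  Appellate Stay Credit: +156 days → 23 July 2016.
Terminal disclaimer: TU-657434 expires on the earlier of 12 January 2018 and 23 July 2016.

2016-07-23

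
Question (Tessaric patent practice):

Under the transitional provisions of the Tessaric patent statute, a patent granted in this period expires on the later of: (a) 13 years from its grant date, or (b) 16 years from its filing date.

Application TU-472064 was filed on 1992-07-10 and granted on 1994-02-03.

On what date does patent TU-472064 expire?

(a) grant + 13 years → 3 February 2007.
(b) filing + 16 years → 10 July 2008.
Later of the two: 10 July 2008.

July 10, 2008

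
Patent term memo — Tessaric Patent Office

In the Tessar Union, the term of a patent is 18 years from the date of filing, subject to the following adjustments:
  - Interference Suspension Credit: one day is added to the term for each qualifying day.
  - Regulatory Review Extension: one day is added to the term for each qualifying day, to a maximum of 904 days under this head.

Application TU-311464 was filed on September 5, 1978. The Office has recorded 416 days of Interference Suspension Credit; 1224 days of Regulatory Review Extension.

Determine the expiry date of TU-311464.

Base term: filing date + 18 years → 5 September 1996.
Interference Suspension Credit: +416 days → 26 October 1997.
Regulatory Review Extension: 1224 days claimed exceeds the 904-day cap, so +904 days → 17 April 2000.

April 17, 2000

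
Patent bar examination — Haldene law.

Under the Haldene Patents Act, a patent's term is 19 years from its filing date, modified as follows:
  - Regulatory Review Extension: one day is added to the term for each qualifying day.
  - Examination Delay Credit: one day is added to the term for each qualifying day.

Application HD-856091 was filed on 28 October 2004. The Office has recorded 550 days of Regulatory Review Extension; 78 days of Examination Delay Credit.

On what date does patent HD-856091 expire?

July 17, 2025

Base term: filing date + 19 years → 28 October 2023.
Regulatory Review Extension: +550 days → 30 April 2025.
Examination Delay Credit: +78 days → 17 July 2025.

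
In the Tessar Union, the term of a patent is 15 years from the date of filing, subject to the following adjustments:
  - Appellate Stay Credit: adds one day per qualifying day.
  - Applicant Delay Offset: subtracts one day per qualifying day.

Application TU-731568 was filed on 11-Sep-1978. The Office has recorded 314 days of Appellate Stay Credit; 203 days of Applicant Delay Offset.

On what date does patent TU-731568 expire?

1993-12-31

Base term: filing date + 15 years → 11 September 1993.
Appellate Stay Credit: +314 days → 22 July 1994.
Applicant Delay Offset: −203 days → 31 December 1993.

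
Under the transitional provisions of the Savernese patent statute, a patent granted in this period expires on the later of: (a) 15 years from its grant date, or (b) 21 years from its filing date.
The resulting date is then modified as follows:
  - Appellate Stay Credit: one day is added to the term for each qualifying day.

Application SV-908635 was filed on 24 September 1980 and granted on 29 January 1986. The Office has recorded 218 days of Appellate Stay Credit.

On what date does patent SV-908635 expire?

April 30, 2002

(a) grant + 15 years → 29 January 2001.
(b) filing + 21 years → 24 September 2001.
Later of the two: 24 September 2001.
Appellate Stay Credit: +218 days → 30 April 2002.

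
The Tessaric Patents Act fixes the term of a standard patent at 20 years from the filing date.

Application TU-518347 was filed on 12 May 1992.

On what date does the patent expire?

Filing date + 20 years → 12 May 2012.

2012-05-12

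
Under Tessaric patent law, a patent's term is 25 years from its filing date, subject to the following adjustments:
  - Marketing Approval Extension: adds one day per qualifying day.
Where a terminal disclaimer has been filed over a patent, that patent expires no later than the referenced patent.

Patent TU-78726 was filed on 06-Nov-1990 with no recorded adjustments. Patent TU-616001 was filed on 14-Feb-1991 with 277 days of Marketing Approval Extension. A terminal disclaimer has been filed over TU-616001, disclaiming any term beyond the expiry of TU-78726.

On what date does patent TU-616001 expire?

November 6, 2015

Natural term of TU-616001:
  Base: filing + 25 years → 14 February 2016.
  Marketing Approval Extension: +277 days → 17 November 2016.
Expiry of referenced patent TU-78726:
  Base: filing + 25 years → 6 November 2015.
Terminal disclaimer: TU-616001 expires on the earlier of 17 November 2016 and 6 November 2015.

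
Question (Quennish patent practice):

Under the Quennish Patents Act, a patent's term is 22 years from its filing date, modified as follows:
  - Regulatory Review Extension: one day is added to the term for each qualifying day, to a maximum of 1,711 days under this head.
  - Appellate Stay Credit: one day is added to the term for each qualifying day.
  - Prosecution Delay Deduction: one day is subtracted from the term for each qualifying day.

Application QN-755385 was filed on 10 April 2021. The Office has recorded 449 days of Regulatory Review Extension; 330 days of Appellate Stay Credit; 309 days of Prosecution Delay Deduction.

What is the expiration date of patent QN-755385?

July 23, 2044

Base term: filing date + 22 years → 10 April 2043.
Regulatory Review Extension: 449 days (within the 1711-day cap) → +449 days → 2 July 2044.
Appellate Stay Credit: +330 days → 28 May 2045.
Prosecution Delay Deduction: −309 days → 23 July 2044.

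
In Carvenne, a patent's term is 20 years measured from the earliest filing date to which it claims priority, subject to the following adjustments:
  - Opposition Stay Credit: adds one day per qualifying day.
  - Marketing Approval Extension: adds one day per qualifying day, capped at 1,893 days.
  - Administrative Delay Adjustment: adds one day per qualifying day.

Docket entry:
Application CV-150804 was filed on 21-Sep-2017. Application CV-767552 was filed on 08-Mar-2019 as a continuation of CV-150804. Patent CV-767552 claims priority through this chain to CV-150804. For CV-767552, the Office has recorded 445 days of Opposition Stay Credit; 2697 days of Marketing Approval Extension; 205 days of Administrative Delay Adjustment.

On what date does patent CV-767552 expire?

2044-09-07

Earliest priority filing: 21 September 2017.
Base term: 21 September 2017 + 20 years → 21 September 2037.
Opposition Stay Credit: +445 days → 10 December 2038.
Marketing Approval Extension: 2697 days claimed exceeds the 1893-day cap, so +1893 days → 15 February 2044.
Administrative Delay Adjustment: +205 days → 7 September 2044.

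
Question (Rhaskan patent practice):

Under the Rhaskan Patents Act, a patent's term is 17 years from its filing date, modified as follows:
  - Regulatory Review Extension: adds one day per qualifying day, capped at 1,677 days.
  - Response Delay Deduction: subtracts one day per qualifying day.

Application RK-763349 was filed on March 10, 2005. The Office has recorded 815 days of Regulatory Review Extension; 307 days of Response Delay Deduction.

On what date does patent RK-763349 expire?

July 31, 2023

Base term: filing date + 17 years → 10 March 2022.
Regulatory Review Extension: 815 days (within the 1677-day cap) → +815 days → 2 June 2024.
Response Delay Deduction: −307 days → 31 July 2023.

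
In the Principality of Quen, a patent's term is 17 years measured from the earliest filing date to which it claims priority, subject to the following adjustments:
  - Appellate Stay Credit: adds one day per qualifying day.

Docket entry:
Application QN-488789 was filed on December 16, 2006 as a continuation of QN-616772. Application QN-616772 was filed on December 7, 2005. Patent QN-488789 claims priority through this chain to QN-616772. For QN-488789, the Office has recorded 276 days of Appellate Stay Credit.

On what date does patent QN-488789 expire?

Earliest priority filing: 7 December 2005.
Base term: 7 December 2005 + 17 years → 7 December 2022.
Appellate Stay Credit: +276 days → 9 September 2023.

September 9, 2023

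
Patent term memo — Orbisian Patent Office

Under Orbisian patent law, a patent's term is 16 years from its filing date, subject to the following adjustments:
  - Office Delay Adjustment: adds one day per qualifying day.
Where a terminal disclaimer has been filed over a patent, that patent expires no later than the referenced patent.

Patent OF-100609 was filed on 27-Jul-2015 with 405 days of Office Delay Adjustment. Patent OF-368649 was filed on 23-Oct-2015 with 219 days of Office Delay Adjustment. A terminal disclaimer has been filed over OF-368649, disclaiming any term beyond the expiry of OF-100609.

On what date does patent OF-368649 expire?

Natural term of OF-368649:
  Base: filing + 16 years → 23 October 2031.
  Office Delay Adjustment: +219 days → 29 May 2032.
Expiry of referenced patent OF-100609:
  Base: filing + 16 years → 27 July 2031.
  Office Delay Adjustment: +405 days → 4 September 2032.
Terminal disclaimer: OF-368649 expires on the earlier of 29 May 2032 and 4 September 2032.

May 29, 2032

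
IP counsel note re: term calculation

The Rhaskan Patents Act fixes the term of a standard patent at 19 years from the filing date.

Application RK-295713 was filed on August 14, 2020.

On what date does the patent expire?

Filing date + 19 years → 14 August 2039.

2039-08-14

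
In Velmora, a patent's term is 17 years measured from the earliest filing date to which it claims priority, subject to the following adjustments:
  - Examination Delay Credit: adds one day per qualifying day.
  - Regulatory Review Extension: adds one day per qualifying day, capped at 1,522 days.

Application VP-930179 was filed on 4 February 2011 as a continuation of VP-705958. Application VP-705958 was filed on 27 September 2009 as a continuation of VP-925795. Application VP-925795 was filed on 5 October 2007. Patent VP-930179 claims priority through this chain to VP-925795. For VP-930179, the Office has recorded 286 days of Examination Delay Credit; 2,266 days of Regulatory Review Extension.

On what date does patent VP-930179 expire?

Earliest priority filing: 5 October 2007.
Base term: 5 October 2007 + 17 years → 5 October 2024.
Examination Delay Credit: +286 days → 18 July 2025.
Regulatory Review Extension: 2266 days claimed exceeds the 1522-day cap, so +1522 days → 17 September 2029.

September 17, 2029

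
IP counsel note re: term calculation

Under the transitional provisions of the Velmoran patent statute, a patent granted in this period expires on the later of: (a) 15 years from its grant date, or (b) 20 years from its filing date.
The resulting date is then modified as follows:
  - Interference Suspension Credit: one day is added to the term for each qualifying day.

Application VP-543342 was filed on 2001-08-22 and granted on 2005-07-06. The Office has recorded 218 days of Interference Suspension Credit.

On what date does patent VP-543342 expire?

(a) grant + 15 years → 6 July 2020.
(b) filing + 20 years → 22 August 2021.
Later of the two: 22 August 2021.
Interference Suspension Credit: +218 days → 28 March 2022.

2022-03-28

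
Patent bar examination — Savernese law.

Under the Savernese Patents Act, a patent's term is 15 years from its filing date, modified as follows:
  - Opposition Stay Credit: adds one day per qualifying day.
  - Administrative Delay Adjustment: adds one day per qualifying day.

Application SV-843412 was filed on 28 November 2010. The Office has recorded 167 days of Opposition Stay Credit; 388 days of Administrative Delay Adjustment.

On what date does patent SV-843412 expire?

June 6, 2027

Base term: filing date + 15 years → 28 November 2025.
Opposition Stay Credit: +167 days → 14 May 2026.
Administrative Delay Adjustment: +388 days → 6 June 2027.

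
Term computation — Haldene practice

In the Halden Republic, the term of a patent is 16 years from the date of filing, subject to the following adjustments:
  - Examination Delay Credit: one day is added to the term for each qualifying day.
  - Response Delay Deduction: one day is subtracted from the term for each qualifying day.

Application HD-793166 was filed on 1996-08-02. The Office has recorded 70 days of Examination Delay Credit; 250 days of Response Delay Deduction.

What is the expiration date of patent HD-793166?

Base term: filing date + 16 years → 2 August 2012.
Examination Delay Credit: +70 days → 11 October 2012.
Response Delay Deduction: −250 days → 4 February 2012.

2012-02-04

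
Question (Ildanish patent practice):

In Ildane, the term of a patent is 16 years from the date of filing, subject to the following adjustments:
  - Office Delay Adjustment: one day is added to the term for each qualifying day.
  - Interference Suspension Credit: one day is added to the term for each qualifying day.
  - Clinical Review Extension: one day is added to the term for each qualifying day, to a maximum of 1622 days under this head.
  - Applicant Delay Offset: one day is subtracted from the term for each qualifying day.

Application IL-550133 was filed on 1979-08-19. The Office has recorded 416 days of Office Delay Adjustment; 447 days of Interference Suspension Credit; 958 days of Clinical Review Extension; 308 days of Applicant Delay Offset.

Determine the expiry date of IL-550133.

October 10, 1999

Base term: filing date + 16 years → 19 August 1995.
Office Delay Adjustment: +416 days → 8 October 1996.
Interference Suspension Credit: +447 days → 29 December 1997.
Clinical Review Extension: 958 days (within the 1622-day cap) → +958 days → 13 August 2000.
Applicant Delay Offset: −308 days → 10 October 1999.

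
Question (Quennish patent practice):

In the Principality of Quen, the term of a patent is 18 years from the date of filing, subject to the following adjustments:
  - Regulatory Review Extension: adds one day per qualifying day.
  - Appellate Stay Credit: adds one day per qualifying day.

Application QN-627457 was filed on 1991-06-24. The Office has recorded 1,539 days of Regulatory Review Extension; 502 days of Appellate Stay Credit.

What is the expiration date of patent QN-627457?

Base term: filing date + 18 years → 24 June 2009.
Regulatory Review Extension: +1539 days → 10 September 2013.
Appellate Stay Credit: +502 days → 25 January 2015.

January 25, 2015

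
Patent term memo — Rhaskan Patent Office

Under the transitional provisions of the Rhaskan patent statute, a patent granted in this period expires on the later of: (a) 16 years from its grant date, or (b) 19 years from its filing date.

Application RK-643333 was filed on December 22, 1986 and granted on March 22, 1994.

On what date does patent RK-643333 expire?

(a) grant + 16 years → 22 March 2010.
(b) filing + 19 years → 22 December 2005.
Later of the two: 22 March 2010.

2010-03-22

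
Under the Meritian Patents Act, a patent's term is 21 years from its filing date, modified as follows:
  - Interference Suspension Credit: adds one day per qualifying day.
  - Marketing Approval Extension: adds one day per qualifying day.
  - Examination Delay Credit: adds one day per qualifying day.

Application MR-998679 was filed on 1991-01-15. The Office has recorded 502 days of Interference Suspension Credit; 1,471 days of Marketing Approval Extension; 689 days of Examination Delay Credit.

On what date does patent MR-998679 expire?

Base term: filing date + 21 years → 15 January 2012.
Interference Suspension Credit: +502 days → 31 May 2013.
Marketing Approval Extension: +1471 days → 10 June 2017.
Examination Delay Credit: +689 days → 30 April 2019.

2019-04-30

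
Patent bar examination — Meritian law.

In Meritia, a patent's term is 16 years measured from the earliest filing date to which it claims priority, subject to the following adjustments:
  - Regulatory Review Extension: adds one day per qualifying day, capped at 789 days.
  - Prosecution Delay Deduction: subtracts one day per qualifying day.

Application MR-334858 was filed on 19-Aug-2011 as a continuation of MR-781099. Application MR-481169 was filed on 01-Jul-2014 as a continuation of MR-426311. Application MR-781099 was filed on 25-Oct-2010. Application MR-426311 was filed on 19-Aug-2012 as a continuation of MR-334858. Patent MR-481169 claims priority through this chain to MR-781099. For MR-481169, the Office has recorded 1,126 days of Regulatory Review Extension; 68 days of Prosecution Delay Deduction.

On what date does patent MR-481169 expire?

Earliest priority filing: 25 October 2010.
Base term: 25 October 2010 + 16 years → 25 October 2026.
Regulatory Review Extension: 1126 days claimed exceeds the 789-day cap, so +789 days → 22 December 2028.
Prosecution Delay Deduction: −68 days → 15 October 2028.

October 15, 2028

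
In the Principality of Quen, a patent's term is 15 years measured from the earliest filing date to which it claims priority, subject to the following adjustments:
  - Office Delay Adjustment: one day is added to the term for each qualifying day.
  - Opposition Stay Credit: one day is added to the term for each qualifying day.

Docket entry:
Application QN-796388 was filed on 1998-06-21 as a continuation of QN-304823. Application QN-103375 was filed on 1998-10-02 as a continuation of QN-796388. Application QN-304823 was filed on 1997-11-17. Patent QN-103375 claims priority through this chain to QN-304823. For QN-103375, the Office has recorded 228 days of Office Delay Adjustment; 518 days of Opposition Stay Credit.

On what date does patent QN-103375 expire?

December 3, 2014

Earliest priority filing: 17 November 1997.
Base term: 17 November 1997 + 15 years → 17 November 2012.
Office Delay Adjustment: +228 days → 3 July 2013.
Opposition Stay Credit: +518 days → 3 December 2014.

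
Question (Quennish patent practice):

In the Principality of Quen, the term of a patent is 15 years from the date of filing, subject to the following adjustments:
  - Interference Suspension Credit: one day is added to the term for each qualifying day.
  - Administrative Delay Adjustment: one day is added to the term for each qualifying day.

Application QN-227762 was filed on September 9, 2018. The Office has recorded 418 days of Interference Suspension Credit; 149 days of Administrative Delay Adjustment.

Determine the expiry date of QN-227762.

Base term: filing date + 15 years → 9 September 2033.
Interference Suspension Credit: +418 days → 1 November 2034.
Administrative Delay Adjustment: +149 days → 30 March 2035.

March 30, 2035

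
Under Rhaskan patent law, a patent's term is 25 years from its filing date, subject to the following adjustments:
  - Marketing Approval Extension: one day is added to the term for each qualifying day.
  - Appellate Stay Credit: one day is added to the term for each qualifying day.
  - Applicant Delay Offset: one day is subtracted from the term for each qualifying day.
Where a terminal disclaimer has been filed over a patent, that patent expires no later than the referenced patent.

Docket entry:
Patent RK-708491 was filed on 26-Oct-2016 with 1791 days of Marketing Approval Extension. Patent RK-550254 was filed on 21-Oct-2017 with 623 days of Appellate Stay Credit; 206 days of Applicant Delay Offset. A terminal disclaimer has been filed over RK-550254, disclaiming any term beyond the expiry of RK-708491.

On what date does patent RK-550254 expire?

Natural term of RK-550254:
  Base: filing + 25 years → 21 October 2042.
  Appellate Stay Credit: +623 days → 5 July 2044.
  Applicant Delay Offset: −206 days → 12 December 2043.
Expiry of referenced patent RK-708491:
  Base: filing + 25 years → 26 October 2041.
  Marketing Approval Extension: +1791 days → 21 September 2046.
Terminal disclaimer: RK-550254 expires on the earlier of 12 December 2043 and 21 September 2046.

December 12, 2043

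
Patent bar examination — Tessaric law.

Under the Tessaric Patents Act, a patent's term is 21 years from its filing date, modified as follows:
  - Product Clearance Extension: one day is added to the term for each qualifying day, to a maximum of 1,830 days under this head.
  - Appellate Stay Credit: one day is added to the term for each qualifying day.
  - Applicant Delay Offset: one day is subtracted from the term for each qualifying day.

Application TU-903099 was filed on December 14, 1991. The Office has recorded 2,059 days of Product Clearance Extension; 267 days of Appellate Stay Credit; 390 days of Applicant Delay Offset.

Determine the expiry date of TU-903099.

Base term: filing date + 21 years → 14 December 2012.
Product Clearance Extension: 2059 days claimed exceeds the 1830-day cap, so +1830 days → 18 December 2017.
Appellate Stay Credit: +267 days → 11 September 2018.
Applicant Delay Offset: −390 days → 17 August 2017.

2017-08-17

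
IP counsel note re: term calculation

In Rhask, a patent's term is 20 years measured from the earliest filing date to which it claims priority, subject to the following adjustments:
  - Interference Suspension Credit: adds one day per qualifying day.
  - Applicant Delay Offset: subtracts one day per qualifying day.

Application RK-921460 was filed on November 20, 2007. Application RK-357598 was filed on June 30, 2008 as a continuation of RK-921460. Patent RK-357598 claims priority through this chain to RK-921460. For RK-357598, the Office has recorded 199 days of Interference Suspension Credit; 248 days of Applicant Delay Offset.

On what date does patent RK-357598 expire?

October 2, 2027

Earliest priority filing: 20 November 2007.
Base term: 20 November 2007 + 20 years → 20 November 2027.
Interference Suspension Credit: +199 days → 6 June 2028.
Applicant Delay Offset: −248 days → 2 October 2027.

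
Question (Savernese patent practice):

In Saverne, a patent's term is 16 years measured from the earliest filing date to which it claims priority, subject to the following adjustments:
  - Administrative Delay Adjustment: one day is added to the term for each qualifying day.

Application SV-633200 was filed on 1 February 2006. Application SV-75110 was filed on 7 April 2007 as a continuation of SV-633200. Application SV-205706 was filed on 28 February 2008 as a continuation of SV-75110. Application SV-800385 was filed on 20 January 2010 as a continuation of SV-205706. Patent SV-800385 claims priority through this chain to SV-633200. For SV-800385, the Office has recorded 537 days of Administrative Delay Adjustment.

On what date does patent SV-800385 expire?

July 23, 2023

Earliest priority filing: 1 February 2006.
Base term: 1 February 2006 + 16 years → 1 February 2022.
Administrative Delay Adjustment: +537 days → 23 July 2023.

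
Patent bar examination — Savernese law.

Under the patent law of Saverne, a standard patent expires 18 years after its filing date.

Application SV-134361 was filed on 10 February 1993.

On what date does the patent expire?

2011-02-10

Filing date + 18 years → 10 February 2011.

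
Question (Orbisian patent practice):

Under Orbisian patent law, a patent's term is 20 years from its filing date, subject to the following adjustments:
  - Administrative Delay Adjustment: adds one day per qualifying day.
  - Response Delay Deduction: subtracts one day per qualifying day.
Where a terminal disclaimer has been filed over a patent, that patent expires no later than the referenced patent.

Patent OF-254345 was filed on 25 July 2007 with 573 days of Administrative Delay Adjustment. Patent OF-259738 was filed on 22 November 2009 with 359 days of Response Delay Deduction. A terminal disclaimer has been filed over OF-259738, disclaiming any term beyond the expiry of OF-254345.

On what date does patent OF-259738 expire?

Natural term of OF-259738:
  Base: filing + 20 years → 22 November 2029.
  Response Delay Deduction: −359 days → 28 November 2028.
Expiry of referenced patent OF-254345:
  Base: filing + 20 years → 25 July 2027.
  Administrative Delay Adjustment: +573 days → 17 February 2029.
Terminal disclaimer: OF-259738 expires on the earlier of 28 November 2028 and 17 February 2029.

2028-11-28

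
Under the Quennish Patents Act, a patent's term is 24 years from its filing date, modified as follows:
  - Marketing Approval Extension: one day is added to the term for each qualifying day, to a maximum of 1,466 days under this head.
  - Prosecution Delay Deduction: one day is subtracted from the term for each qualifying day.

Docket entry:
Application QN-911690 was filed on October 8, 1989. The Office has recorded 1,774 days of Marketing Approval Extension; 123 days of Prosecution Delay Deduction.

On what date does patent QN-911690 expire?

Base term: filing date + 24 years → 8 October 2013.
Marketing Approval Extension: 1774 days claimed exceeds the 1466-day cap, so +1466 days → 13 October 2017.
Prosecution Delay Deduction: −123 days → 12 June 2017.

June 12, 2017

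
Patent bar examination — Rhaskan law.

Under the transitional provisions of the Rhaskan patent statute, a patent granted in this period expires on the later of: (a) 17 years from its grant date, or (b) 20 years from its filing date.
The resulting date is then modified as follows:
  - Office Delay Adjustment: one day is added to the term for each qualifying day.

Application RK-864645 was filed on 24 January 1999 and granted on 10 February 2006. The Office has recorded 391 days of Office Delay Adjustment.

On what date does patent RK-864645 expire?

March 7, 2024

(a) grant + 17 years → 10 February 2023.
(b) filing + 20 years → 24 January 2019.
Later of the two: 10 February 2023.
Office Delay Adjustment: +391 days → 7 March 2024.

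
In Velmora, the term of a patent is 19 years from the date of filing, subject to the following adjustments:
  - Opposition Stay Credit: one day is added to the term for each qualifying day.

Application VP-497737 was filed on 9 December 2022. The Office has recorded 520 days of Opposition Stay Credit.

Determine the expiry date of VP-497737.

2043-05-13

Base term: filing date + 19 years → 9 December 2041.
Opposition Stay Credit: +520 days → 13 May 2043.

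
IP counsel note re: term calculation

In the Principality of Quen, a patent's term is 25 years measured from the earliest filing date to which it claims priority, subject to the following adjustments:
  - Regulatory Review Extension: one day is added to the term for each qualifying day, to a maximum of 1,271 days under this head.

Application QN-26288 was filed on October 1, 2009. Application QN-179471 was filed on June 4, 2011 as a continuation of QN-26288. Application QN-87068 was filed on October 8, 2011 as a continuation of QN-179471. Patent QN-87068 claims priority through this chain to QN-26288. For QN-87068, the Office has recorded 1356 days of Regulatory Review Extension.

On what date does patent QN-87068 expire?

March 25, 2038

Earliest priority filing: 1 October 2009.
Base term: 1 October 2009 + 25 years → 1 October 2034.
Regulatory Review Extension: 1356 days claimed exceeds the 1271-day cap, so +1271 days → 25 March 2038.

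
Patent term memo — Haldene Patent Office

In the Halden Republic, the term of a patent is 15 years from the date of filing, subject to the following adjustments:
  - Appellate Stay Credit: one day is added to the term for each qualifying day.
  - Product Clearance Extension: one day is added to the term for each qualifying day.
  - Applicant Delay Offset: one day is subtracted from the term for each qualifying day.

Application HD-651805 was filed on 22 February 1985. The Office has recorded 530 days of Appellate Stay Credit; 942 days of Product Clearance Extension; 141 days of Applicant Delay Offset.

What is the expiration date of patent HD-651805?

Base term: filing date + 15 years → 22 February 2000.
Appellate Stay Credit: +530 days → 5 August 2001.
Product Clearance Extension: +942 days → 4 March 2004.
Applicant Delay Offset: −141 days → 15 October 2003.

2003-10-15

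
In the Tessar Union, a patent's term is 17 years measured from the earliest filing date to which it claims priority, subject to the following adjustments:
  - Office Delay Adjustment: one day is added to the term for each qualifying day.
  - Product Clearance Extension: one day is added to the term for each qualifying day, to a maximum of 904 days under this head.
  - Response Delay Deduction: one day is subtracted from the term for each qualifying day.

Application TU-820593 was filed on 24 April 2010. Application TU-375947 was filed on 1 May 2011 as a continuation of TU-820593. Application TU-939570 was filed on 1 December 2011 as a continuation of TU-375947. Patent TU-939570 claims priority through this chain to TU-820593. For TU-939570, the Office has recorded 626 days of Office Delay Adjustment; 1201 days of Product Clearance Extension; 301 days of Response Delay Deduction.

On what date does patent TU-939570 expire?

Earliest priority filing: 24 April 2010.
Base term: 24 April 2010 + 17 years → 24 April 2027.
Office Delay Adjustment: +626 days → 9 January 2029.
Product Clearance Extension: 1201 days claimed exceeds the 904-day cap, so +904 days → 2 July 2031.
Response Delay Deduction: −301 days → 4 September 2030.

2030-09-04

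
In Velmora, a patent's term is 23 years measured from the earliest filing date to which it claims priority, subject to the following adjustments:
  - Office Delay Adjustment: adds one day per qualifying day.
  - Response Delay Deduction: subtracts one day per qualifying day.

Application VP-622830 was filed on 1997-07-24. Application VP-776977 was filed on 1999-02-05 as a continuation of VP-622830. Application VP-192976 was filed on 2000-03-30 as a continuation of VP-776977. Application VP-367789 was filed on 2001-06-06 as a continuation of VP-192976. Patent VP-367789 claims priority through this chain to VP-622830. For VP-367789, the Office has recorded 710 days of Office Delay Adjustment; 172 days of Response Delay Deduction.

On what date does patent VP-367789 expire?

January 13, 2022

Earliest priority filing: 24 July 1997.
Base term: 24 July 1997 + 23 years → 24 July 2020.
Office Delay Adjustment: +710 days → 4 July 2022.
Response Delay Deduction: −172 days → 13 January 2022.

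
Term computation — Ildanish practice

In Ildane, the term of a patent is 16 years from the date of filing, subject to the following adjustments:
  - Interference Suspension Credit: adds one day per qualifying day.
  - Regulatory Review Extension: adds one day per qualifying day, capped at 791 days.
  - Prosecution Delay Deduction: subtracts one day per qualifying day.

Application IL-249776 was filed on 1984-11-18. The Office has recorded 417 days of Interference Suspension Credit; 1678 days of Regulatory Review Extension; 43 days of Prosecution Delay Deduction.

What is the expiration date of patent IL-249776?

Base term: filing date + 16 years → 18 November 2000.
Interference Suspension Credit: +417 days → 9 January 2002.
Regulatory Review Extension: 1678 days claimed exceeds the 791-day cap, so +791 days → 10 March 2004.
Prosecution Delay Deduction: −43 days → 27 January 2004.

2004-01-27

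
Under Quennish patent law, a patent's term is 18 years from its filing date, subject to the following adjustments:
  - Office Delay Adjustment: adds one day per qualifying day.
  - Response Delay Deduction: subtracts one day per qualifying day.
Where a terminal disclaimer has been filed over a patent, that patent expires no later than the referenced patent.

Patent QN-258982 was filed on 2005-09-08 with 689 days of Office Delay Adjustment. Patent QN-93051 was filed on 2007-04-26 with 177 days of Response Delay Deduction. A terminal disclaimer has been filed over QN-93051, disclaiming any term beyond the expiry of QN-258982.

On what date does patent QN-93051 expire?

Natural term of QN-93051:
  Base: filing + 18 years → 26 April 2025.
  Response Delay Deduction: −177 days → 31 October 2024.
Expiry of referenced patent QN-258982:
  Base: filing + 18 years → 8 September 2023.
  Office Delay Adjustment: +689 days → 28 July 2025.
Terminal disclaimer: QN-93051 expires on the earlier of 31 October 2024 and 28 July 2025.

October 31, 2024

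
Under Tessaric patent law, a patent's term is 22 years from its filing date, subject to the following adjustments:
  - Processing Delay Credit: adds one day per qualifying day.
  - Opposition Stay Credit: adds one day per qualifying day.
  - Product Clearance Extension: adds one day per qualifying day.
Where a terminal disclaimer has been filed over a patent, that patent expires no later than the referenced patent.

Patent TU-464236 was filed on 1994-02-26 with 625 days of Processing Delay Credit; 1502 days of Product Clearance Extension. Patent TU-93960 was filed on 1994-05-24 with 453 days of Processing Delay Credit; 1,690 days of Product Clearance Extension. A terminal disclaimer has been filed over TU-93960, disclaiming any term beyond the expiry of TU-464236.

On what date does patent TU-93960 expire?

Natural term of TU-93960:
  Base: filing + 22 years → 24 May 2016.
  Processing Delay Credit: +453 days → 20 August 2017.
  Product Clearance Extension: +1690 days → 6 April 2022.
Expiry of referenced patent TU-464236:
  Base: filing + 22 years → 26 February 2016.
  Processing Delay Credit: +625 days → 12 November 2017.
  Product Clearance Extension: +1502 days → 23 December 2021.
Terminal disclaimer: TU-93960 expires on the earlier of 6 April 2022 and 23 December 2021.

December 23, 2021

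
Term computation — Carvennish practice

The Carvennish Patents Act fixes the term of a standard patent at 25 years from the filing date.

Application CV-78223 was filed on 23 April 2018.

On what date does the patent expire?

Filing date + 25 years → 23 April 2043.

April 23, 2043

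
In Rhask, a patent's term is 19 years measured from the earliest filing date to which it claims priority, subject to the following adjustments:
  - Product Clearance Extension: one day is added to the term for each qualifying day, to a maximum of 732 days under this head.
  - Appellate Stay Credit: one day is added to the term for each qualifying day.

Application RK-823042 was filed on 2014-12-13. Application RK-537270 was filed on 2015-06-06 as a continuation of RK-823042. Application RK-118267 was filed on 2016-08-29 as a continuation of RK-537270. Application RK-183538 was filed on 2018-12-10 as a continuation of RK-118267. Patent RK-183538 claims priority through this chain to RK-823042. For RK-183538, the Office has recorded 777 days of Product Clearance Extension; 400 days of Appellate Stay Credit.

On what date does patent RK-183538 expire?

Earliest priority filing: 13 December 2014.
Base term: 13 December 2014 + 19 years → 13 December 2033.
Product Clearance Extension: 777 days claimed exceeds the 732-day cap, so +732 days → 15 December 2035.
Appellate Stay Credit: +400 days → 18 January 2037.

2037-01-18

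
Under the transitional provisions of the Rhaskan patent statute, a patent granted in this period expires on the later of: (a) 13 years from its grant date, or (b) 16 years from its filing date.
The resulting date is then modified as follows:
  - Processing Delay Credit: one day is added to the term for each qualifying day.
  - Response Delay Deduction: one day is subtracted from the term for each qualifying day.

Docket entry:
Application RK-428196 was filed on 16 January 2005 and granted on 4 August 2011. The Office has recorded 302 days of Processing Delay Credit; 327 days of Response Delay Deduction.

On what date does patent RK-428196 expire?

2024-07-10

(a) grant + 13 years → 4 August 2024.
(b) filing + 16 years → 16 January 2021.
Later of the two: 4 August 2024.
Processing Delay Credit: +302 days → 2 June 2025.
Response Delay Deduction: −327 days → 10 July 2024.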